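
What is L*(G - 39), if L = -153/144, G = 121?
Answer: -697/8 ≈ -87.125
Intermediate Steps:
L = -17/16 (L = -153*1/144 = -17/16 ≈ -1.0625)
L*(G - 39) = -17*(121 - 39)/16 = -17/16*82 = -697/8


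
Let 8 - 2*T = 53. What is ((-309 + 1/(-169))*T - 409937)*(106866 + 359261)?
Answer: -31745280081466/169 ≈ -1.8784e+11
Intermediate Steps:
T = -45/2 (T = 4 - 1/2*53 = 4 - 53/2 = -45/2 ≈ -22.500)
((-309 + 1/(-169))*T - 409937)*(106866 + 359261) = ((-309 + 1/(-169))*(-45/2) - 409937)*(106866 + 359261) = ((-309 - 1/169)*(-45/2) - 409937)*466127 = (-52222/169*(-45/2) - 409937)*466127 = (1174995/169 - 409937)*466127 = -68104358/169*466127 = -31745280081466/169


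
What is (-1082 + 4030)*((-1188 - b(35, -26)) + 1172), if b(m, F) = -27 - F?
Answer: -44220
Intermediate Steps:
(-1082 + 4030)*((-1188 - b(35, -26)) + 1172) = (-1082 + 4030)*((-1188 - (-27 - 1*(-26))) + 1172) = 2948*((-1188 - (-27 + 26)) + 1172) = 2948*((-1188 - 1*(-1)) + 1172) = 2948*((-1188 + 1) + 1172) = 2948*(-1187 + 1172) = 2948*(-15) = -44220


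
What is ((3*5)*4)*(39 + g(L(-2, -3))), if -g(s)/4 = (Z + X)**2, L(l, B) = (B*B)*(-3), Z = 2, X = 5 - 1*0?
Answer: -9420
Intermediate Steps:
X = 5 (X = 5 + 0 = 5)
L(l, B) = -3*B**2 (L(l, B) = B**2*(-3) = -3*B**2)
g(s) = -196 (g(s) = -4*(2 + 5)**2 = -4*7**2 = -4*49 = -196)
((3*5)*4)*(39 + g(L(-2, -3))) = ((3*5)*4)*(39 - 196) = (15*4)*(-157) = 60*(-157) = -9420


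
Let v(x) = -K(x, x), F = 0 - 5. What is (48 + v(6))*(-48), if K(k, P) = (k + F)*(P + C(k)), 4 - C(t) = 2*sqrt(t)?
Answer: -1824 - 96*sqrt(6) ≈ -2059.2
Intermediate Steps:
F = -5
C(t) = 4 - 2*sqrt(t)
K(k, P) = (-5 + k)*(4 + P - 2*sqrt(k)) (K(k, P) = (k - 5)*(P + (4 - 2*sqrt(k))) = (-5 + k)*(4 + P - 2*sqrt(k)))
v(x) = 20 - x**2 - 10*sqrt(x) + 5*x + 2*x*(-2 + sqrt(x)) (v(x) = -(-20 - 5*x + 10*sqrt(x) + x*x - 2*x*(-2 + sqrt(x))) = -(-20 - 5*x + 10*sqrt(x) + x**2 - 2*x*(-2 + sqrt(x))) = -(-20 + x**2 - 5*x + 10*sqrt(x) - 2*x*(-2 + sqrt(x))) = 20 - x**2 - 10*sqrt(x) + 5*x + 2*x*(-2 + sqrt(x)))
(48 + v(6))*(-48) = (48 + (20 + 6 - 1*6**2 - 10*sqrt(6) + 2*6**(3/2)))*(-48) = (48 + (20 + 6 - 1*36 - 10*sqrt(6) + 2*(6*sqrt(6))))*(-48) = (48 + (20 + 6 - 36 - 10*sqrt(6) + 12*sqrt(6)))*(-48) = (48 + (-10 + 2*sqrt(6)))*(-48) = (38 + 2*sqrt(6))*(-48) = -1824 - 96*sqrt(6)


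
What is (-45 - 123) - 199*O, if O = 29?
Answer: -5939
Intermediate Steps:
(-45 - 123) - 199*O = (-45 - 123) - 199*29 = -168 - 5771 = -5939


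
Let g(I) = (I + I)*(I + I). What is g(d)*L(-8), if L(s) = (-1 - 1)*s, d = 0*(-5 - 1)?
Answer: 0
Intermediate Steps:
d = 0 (d = 0*(-6) = 0)
L(s) = -2*s
g(I) = 4*I² (g(I) = (2*I)*(2*I) = 4*I²)
g(d)*L(-8) = (4*0²)*(-2*(-8)) = (4*0)*16 = 0*16 = 0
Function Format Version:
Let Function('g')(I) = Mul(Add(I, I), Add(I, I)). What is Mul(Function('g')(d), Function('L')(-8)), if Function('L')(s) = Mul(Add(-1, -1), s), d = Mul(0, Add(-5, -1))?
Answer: 0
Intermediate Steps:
d = 0 (d = Mul(0, -6) = 0)
Function('L')(s) = Mul(-2, s)
Function('g')(I) = Mul(4, Pow(I, 2)) (Function('g')(I) = Mul(Mul(2, I), Mul(2, I)) = Mul(4, Pow(I, 2)))
Mul(Function('g')(d), Function('L')(-8)) = Mul(Mul(4, Pow(0, 2)), Mul(-2, -8)) = Mul(Mul(4, 0), 16) = Mul(0, 16) = 0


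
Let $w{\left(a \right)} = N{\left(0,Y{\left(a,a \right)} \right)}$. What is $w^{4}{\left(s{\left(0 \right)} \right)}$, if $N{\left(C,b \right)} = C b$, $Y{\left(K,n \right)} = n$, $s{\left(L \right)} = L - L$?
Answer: $0$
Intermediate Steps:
$s{\left(L \right)} = 0$
$w{\left(a \right)} = 0$ ($w{\left(a \right)} = 0 a = 0$)
$w^{4}{\left(s{\left(0 \right)} \right)} = 0^{4} = 0$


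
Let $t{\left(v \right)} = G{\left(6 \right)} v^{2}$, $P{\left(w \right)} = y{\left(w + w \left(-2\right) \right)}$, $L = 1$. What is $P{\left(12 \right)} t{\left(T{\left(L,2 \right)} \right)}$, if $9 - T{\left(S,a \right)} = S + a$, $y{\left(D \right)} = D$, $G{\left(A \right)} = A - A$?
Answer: $0$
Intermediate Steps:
$G{\left(A \right)} = 0$
$P{\left(w \right)} = - w$ ($P{\left(w \right)} = w + w \left(-2\right) = w - 2 w = - w$)
$T{\left(S,a \right)} = 9 - S - a$ ($T{\left(S,a \right)} = 9 - \left(S + a\right) = 9 - S - a$)
$t{\left(v \right)} = 0$ ($t{\left(v \right)} = 0 v^{2} = 0$)
$P{\left(12 \right)} t{\left(T{\left(L,2 \right)} \right)} = \left(-1\right) 12 \cdot 0 = \left(-12\right) 0 = 0$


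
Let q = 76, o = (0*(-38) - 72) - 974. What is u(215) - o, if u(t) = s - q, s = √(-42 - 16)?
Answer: 970 + I*√58 ≈ 970.0 + 7.6158*I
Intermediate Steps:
s = I*√58 (s = √(-58) = I*√58 ≈ 7.6158*I)
o = -1046 (o = (0 - 72) - 974 = -72 - 974 = -1046)
u(t) = -76 + I*√58 (u(t) = I*√58 - 1*76 = I*√58 - 76 = -76 + I*√58)
u(215) - o = (-76 + I*√58) - 1*(-1046) = (-76 + I*√58) + 1046 = 970 + I*√58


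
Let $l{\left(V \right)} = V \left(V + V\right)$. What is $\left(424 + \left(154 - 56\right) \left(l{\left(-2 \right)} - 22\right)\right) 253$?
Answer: $-239844$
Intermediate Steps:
$l{\left(V \right)} = 2 V^{2}$ ($l{\left(V \right)} = V 2 V = 2 V^{2}$)
$\left(424 + \left(154 - 56\right) \left(l{\left(-2 \right)} - 22\right)\right) 253 = \left(424 + \left(154 - 56\right) \left(2 \left(-2\right)^{2} - 22\right)\right) 253 = \left(424 + 98 \left(2 \cdot 4 - 22\right)\right) 253 = \left(424 + 98 \left(8 - 22\right)\right) 253 = \left(424 + 98 \left(-14\right)\right) 253 = \left(424 - 1372\right) 253 = \left(-948\right) 253 = -239844$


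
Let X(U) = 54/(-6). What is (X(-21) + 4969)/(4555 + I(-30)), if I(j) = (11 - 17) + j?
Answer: 4960/4519 ≈ 1.0976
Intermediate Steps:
I(j) = -6 + j
X(U) = -9 (X(U) = 54*(-⅙) = -9)
(X(-21) + 4969)/(4555 + I(-30)) = (-9 + 4969)/(4555 + (-6 - 30)) = 4960/(4555 - 36) = 4960/4519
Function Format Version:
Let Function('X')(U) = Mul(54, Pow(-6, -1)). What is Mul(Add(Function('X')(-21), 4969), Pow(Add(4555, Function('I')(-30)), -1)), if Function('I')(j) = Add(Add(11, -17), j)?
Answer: Rational(4960, 4519) ≈ 1.0976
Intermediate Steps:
Function('I')(j) = Add(-6, j)
Function('X')(U) = -9 (Function('X')(U) = Mul(54, Rational(-1, 6)) = -9)
Mul(Add(Function('X')(-21), 4969), Pow(Add(4555, Function('I')(-30)), -1)) = Mul(Add(-9, 4969), Pow(Add(4555, Add(-6, -30)), -1)) = Mul(4960, Pow(Add(4555, -36), -1)) = Mul(4960, Pow(4519, -1)) = Mul(4960, Rational(1, 4519)) = Rational(4960, 4519)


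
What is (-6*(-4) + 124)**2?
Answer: 21904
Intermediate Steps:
(-6*(-4) + 124)**2 = (24 + 124)**2 = 148**2 = 21904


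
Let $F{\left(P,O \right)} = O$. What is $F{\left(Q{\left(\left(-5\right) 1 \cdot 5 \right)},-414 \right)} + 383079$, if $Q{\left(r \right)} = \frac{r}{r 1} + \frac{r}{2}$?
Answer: $382665$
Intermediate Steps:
$Q{\left(r \right)} = 1 + \frac{r}{2}$ ($Q{\left(r \right)} = \frac{r}{r} + r \frac{1}{2} = 1 + \frac{r}{2}$)
$F{\left(Q{\left(\left(-5\right) 1 \cdot 5 \right)},-414 \right)} + 383079 = -414 + 383079 = 382665$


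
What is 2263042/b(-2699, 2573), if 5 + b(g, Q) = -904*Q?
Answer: -2263042/2325997 ≈ -0.97293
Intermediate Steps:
b(g, Q) = -5 - 904*Q
2263042/b(-2699, 2573) = 2263042/(-5 - 904*2573) = 2263042/(-5 - 2325992) = 2263042/(-2325997) = 2263042*(-1/2325997) = -2263042/2325997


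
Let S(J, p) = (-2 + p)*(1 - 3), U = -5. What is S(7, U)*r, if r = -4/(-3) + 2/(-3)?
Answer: 28/3 ≈ 9.3333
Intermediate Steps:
S(J, p) = 4 - 2*p (S(J, p) = (-2 + p)*(-2) = 4 - 2*p)
r = 2/3 (r = -4*(-1/3) + 2*(-1/3) = 4/3 - 2/3 = 2/3 ≈ 0.66667)
S(7, U)*r = (4 - 2*(-5))*(2/3) = (4 + 10)*(2/3) = 14*(2/3) = 28/3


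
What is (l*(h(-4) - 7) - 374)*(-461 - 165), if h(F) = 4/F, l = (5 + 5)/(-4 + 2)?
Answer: 209084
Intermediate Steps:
l = -5 (l = 10/(-2) = 10*(-½) = -5)
(l*(h(-4) - 7) - 374)*(-461 - 165) = (-5*(4/(-4) - 7) - 374)*(-461 - 165) = (-5*(4*(-¼) - 7) - 374)*(-626) = (-5*(-1 - 7) - 374)*(-626) = (-5*(-8) - 374)*(-626) = (40 - 374)*(-626) = -334*(-626) = 209084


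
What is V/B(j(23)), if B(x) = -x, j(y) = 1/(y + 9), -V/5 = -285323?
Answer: -45651680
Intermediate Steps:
V = 1426615 (V = -5*(-285323) = 1426615)
j(y) = 1/(9 + y)
V/B(j(23)) = 1426615/((-1/(9 + 23))) = 1426615/((-1/32)) = 1426615/((-1*1/32)) = 1426615/(-1/32) = 1426615*(-32) = -45651680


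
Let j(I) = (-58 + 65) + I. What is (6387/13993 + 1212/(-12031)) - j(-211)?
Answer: 34403238213/168349783 ≈ 204.36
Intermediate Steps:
j(I) = 7 + I
(6387/13993 + 1212/(-12031)) - j(-211) = (6387/13993 + 1212/(-12031)) - (7 - 211) = (6387*(1/13993) + 1212*(-1/12031)) - 1*(-204) = (6387/13993 - 1212/12031) + 204 = 59882481/168349783 + 204 = 34403238213/168349783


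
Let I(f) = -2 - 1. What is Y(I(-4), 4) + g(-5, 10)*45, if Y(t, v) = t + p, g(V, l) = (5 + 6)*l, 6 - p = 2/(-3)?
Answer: 14861/3 ≈ 4953.7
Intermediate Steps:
p = 20/3 (p = 6 - 2/(-3) = 6 - 2*(-1)/3 = 6 - 1*(-⅔) = 6 + ⅔ = 20/3 ≈ 6.6667)
g(V, l) = 11*l
I(f) = -3
Y(t, v) = 20/3 + t (Y(t, v) = t + 20/3 = 20/3 + t)
Y(I(-4), 4) + g(-5, 10)*45 = (20/3 - 3) + (11*10)*45 = 11/3 + 110*45 = 11/3 + 4950 = 14861/3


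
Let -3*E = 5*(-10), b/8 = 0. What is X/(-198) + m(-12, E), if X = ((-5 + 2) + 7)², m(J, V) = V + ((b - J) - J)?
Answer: 4018/99 ≈ 40.586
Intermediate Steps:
b = 0 (b = 8*0 = 0)
E = 50/3 (E = -5*(-10)/3 = -⅓*(-50) = 50/3 ≈ 16.667)
m(J, V) = V - 2*J (m(J, V) = V + ((0 - J) - J) = V + (-J - J) = V - 2*J)
X = 16 (X = (-3 + 7)² = 4² = 16)
X/(-198) + m(-12, E) = 16/(-198) + (50/3 - 2*(-12)) = -1/198*16 + (50/3 + 24) = -8/99 + 122/3 = 4018/99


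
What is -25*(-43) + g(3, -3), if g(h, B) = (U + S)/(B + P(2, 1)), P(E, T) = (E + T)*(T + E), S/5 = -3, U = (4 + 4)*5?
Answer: 6475/6 ≈ 1079.2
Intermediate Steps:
U = 40 (U = 8*5 = 40)
S = -15 (S = 5*(-3) = -15)
P(E, T) = (E + T)**2 (P(E, T) = (E + T)*(E + T) = (E + T)**2)
g(h, B) = 25/(9 + B) (g(h, B) = (40 - 15)/(B + (2 + 1)**2) = 25/(B + 3**2) = 25/(B + 9) = 25/(9 + B))
-25*(-43) + g(3, -3) = -25*(-43) + 25/(9 - 3) = 1075 + 25/6 = 6475/6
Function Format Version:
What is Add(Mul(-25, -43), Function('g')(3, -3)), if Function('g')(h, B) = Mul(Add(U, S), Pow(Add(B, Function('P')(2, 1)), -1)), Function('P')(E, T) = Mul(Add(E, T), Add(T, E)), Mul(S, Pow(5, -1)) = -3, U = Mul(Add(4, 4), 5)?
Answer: Rational(6475, 6) ≈ 1079.2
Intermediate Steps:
U = 40 (U = Mul(8, 5) = 40)
S = -15 (S = Mul(5, -3) = -15)
Function('P')(E, T) = Pow(Add(E, T), 2) (Function('P')(E, T) = Mul(Add(E, T), Add(E, T)) = Pow(Add(E, T), 2))
Function('g')(h, B) = Mul(25, Pow(Add(9, B), -1)) (Function('g')(h, B) = Mul(Add(40, -15), Pow(Add(B, Pow(Add(2, 1), 2)), -1)) = Mul(25, Pow(Add(B, Pow(3, 2)), -1)) = Mul(25, Pow(Add(B, 9), -1)) = Mul(25, Pow(Add(9, B), -1)))
Add(Mul(-25, -43), Function('g')(3, -3)) = Add(Mul(-25, -43), Mul(25, Pow(Add(9, -3), -1))) = Add(1075, Mul(25, Pow(6, -1))) = Add(1075, Mul(25, Rational(1, 6))) = Add(1075, Rational(25, 6)) = Rational(6475, 6)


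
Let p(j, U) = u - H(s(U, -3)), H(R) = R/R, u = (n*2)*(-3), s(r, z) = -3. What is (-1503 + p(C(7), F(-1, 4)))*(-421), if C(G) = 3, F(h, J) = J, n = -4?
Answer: 623080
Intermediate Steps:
u = 24 (u = -4*2*(-3) = -8*(-3) = 24)
H(R) = 1
p(j, U) = 23 (p(j, U) = 24 - 1*1 = 24 - 1 = 23)
(-1503 + p(C(7), F(-1, 4)))*(-421) = (-1503 + 23)*(-421) = -1480*(-421) = 623080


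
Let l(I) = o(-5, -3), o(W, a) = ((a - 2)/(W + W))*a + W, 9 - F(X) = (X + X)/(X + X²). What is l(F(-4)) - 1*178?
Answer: -369/2 ≈ -184.50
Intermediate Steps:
F(X) = 9 - 2*X/(X + X²) (F(X) = 9 - (X + X)/(X + X²) = 9 - 2*X/(X + X²))
o(W, a) = W + a*(-2 + a)/(2*W) (o(W, a) = ((-2 + a)/((2*W)))*a + W = ((-2 + a)*(1/(2*W)))*a + W = ((-2 + a)/(2*W))*a + W = a*(-2 + a)/(2*W) + W = W + a*(-2 + a)/(2*W))
l(I) = -13/2 (l(I) = ((-5)² + (½)*(-3)² - 1*(-3))/(-5) = -(25 + (½)*9 + 3)/5 = -(25 + 9/2 + 3)/5 = -⅕*65/2 = -13/2)
l(F(-4)) - 1*178 = -13/2 - 1*178 = -13/2 - 178 = -369/2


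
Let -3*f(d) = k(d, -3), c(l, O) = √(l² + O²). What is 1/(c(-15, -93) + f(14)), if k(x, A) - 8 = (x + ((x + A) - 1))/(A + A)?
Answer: 6/39925 + 27*√986/79850 ≈ 0.010768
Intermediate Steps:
c(l, O) = √(O² + l²)
k(x, A) = 8 + (-1 + A + 2*x)/(2*A) (k(x, A) = 8 + (x + ((x + A) - 1))/(A + A) = 8 + (x + ((A + x) - 1))/((2*A)) = 8 + (x + (-1 + A + x))*(1/(2*A)) = 8 + (-1 + A + 2*x)*(1/(2*A)) = 8 + (-1 + A + 2*x)/(2*A))
f(d) = -26/9 + d/9 (f(d) = -(-1 + 2*d + 17*(-3))/(6*(-3)) = -(-1)*(-1 + 2*d - 51)/(6*3) = -(-1)*(-52 + 2*d)/(6*3) = -(26/3 - d/3)/3 = -26/9 + d/9)
1/(c(-15, -93) + f(14)) = 1/(√((-93)² + (-15)²) + (-26/9 + (⅑)*14)) = 1/(√(8649 + 225) + (-26/9 + 14/9)) = 1/(√8874 - 4/3) = 1/(3*√986 - 4/3) = 1/(-4/3 + 3*√986)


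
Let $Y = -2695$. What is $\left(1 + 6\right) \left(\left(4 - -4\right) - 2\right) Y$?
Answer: $-113190$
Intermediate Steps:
$\left(1 + 6\right) \left(\left(4 - -4\right) - 2\right) Y = \left(1 + 6\right) \left(\left(4 - -4\right) - 2\right) \left(-2695\right) = 7 \left(\left(4 + 4\right) - 2\right) \left(-2695\right) = 7 \left(8 - 2\right) \left(-2695\right) = 7 \cdot 6 \left(-2695\right) = 42 \left(-2695\right) = -113190$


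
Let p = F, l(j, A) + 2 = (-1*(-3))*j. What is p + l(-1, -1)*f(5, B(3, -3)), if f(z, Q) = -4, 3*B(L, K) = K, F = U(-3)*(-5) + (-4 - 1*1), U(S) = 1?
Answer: 10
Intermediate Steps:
l(j, A) = -2 + 3*j (l(j, A) = -2 + (-1*(-3))*j = -2 + 3*j)
F = -10 (F = 1*(-5) + (-4 - 1*1) = -5 + (-4 - 1) = -5 - 5 = -10)
B(L, K) = K/3
p = -10
p + l(-1, -1)*f(5, B(3, -3)) = -10 + (-2 + 3*(-1))*(-4) = -10 + (-2 - 3)*(-4) = -10 - 5*(-4) = -10 + 20 = 10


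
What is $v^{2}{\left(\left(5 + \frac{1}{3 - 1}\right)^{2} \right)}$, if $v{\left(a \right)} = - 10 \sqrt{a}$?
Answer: $3025$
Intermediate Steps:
$v^{2}{\left(\left(5 + \frac{1}{3 - 1}\right)^{2} \right)} = \left(- 10 \sqrt{\left(5 + \frac{1}{3 - 1}\right)^{2}}\right)^{2} = \left(- 10 \sqrt{\left(5 + \frac{1}{2}\right)^{2}}\right)^{2} = \left(- 10 \sqrt{\left(\frac{11}{2}\right)^{2}}\right)^{2} = \left(- 10 \sqrt{\frac{121}{4}}\right)^{2} = \left(\left(-10\right) \frac{11}{2}\right)^{2} = \left(-55\right)^{2} = 3025$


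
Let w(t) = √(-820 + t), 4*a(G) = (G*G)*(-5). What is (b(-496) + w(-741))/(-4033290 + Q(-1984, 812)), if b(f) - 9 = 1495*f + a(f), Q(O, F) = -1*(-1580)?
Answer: 1049031/4031710 - I*√1561/4031710 ≈ 0.2602 - 9.7997e-6*I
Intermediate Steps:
Q(O, F) = 1580
a(G) = -5*G²/4 (a(G) = ((G*G)*(-5))/4 = (G²*(-5))/4 = (-5*G²)/4 = -5*G²/4)
b(f) = 9 + 1495*f - 5*f²/4 (b(f) = 9 + (1495*f - 5*f²/4) = 9 + 1495*f - 5*f²/4)
(b(-496) + w(-741))/(-4033290 + Q(-1984, 812)) = ((9 + 1495*(-496) - 5/4*(-496)²) + √(-820 - 741))/(-4033290 + 1580) = ((9 - 741520 - 5/4*246016) + √(-1561))/(-4031710) = ((9 - 741520 - 307520) + I*√1561)*(-1/4031710) = (-1049031 + I*√1561)*(-1/4031710) = 1049031/4031710 - I*√1561/4031710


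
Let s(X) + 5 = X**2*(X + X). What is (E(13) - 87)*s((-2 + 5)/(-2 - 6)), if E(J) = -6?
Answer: 121551/256 ≈ 474.81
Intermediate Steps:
s(X) = -5 + 2*X**3 (s(X) = -5 + X**2*(X + X) = -5 + X**2*(2*X) = -5 + 2*X**3)
(E(13) - 87)*s((-2 + 5)/(-2 - 6)) = (-6 - 87)*(-5 + 2*((-2 + 5)/(-2 - 6))**3) = -93*(-5 + 2*(3/(-8))**3) = -93*(-5 + 2*(3*(-1/8))**3) = -93*(-5 + 2*(-3/8)**3) = -93*(-5 + 2*(-27/512)) = -93*(-5 - 27/256) = -93*(-1307/256) = 121551/256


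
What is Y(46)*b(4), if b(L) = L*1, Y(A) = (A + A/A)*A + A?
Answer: 8832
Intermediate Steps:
Y(A) = A + A*(1 + A) (Y(A) = (A + 1)*A + A = (1 + A)*A + A = A*(1 + A) + A = A + A*(1 + A))
b(L) = L
Y(46)*b(4) = (46*(2 + 46))*4 = (46*48)*4 = 2208*4 = 8832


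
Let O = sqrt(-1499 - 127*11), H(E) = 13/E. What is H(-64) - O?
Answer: -13/64 - 4*I*sqrt(181) ≈ -0.20313 - 53.815*I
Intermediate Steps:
O = 4*I*sqrt(181) (O = sqrt(-1499 - 1397) = sqrt(-2896) = 4*I*sqrt(181) ≈ 53.815*I)
H(-64) - O = 13/(-64) - 4*I*sqrt(181) = 13*(-1/64) - 4*I*sqrt(181) = -13/64 - 4*I*sqrt(181)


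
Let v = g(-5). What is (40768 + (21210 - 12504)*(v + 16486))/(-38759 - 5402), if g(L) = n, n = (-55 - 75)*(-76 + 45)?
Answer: -178653064/44161 ≈ -4045.5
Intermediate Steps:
n = 4030 (n = -130*(-31) = 4030)
g(L) = 4030
v = 4030
(40768 + (21210 - 12504)*(v + 16486))/(-38759 - 5402) = (40768 + (21210 - 12504)*(4030 + 16486))/(-38759 - 5402) = (40768 + 8706*20516)/(-44161) = (40768 + 178612296)*(-1/44161) = 178653064*(-1/44161) = -178653064/44161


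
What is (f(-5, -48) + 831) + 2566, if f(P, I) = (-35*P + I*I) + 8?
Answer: 5884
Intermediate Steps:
f(P, I) = 8 + I² - 35*P (f(P, I) = (-35*P + I²) + 8 = (I² - 35*P) + 8 = 8 + I² - 35*P)
(f(-5, -48) + 831) + 2566 = ((8 + (-48)² - 35*(-5)) + 831) + 2566 = ((8 + 2304 + 175) + 831) + 2566 = (2487 + 831) + 2566 = 3318 + 2566 = 5884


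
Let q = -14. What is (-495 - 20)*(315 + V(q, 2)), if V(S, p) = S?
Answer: -155015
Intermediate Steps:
(-495 - 20)*(315 + V(q, 2)) = (-495 - 20)*(315 - 14) = -515*301 = -155015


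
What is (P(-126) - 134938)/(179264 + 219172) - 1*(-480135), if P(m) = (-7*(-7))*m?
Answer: 47825731937/99609 ≈ 4.8013e+5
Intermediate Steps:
P(m) = 49*m
(P(-126) - 134938)/(179264 + 219172) - 1*(-480135) = (49*(-126) - 134938)/(179264 + 219172) - 1*(-480135) = (-6174 - 134938)/398436 + 480135 = -141112*1/398436 + 480135 = -35278/99609 + 480135 = 47825731937/99609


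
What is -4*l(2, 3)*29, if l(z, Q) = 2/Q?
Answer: -232/3 ≈ -77.333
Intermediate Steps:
-4*l(2, 3)*29 = -8/3*29 = -232/3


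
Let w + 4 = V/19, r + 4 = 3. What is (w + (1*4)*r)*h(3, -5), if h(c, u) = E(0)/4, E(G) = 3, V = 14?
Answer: -207/38 ≈ -5.4474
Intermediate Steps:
r = -1 (r = -4 + 3 = -1)
w = -62/19 (w = -4 + 14/19 = -62/19 ≈ -3.2632)
h(c, u) = ¾ (h(c, u) = 3/4 = 3*(¼) = ¾)
(w + (1*4)*r)*h(3, -5) = (-62/19 + (1*4)*(-1))*(¾) = (-62/19 + 4*(-1))*(¾) = (-62/19 - 4)*(¾) = -138/19*¾ = -207/38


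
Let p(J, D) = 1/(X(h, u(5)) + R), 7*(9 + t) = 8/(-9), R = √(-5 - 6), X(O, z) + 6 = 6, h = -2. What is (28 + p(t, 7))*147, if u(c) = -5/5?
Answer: 4116 - 147*I*√11/11 ≈ 4116.0 - 44.322*I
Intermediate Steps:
u(c) = -1 (u(c) = -5*⅕ = -1)
X(O, z) = 0 (X(O, z) = -6 + 6 = 0)
R = I*√11 (R = √(-11) = I*√11 ≈ 3.3166*I)
t = -575/63 (t = -9 + (8/(-9))/7 = -9 + (8*(-⅑))/7 = -9 + (⅐)*(-8/9) = -9 - 8/63 = -575/63 ≈ -9.1270)
p(J, D) = -I*√11/11 (p(J, D) = 1/(0 + I*√11) = 1/(I*√11) = -I*√11/11)
(28 + p(t, 7))*147 = (28 - I*√11/11)*147 = 4116 - 147*I*√11/11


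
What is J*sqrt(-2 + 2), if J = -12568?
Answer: 0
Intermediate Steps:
J*sqrt(-2 + 2) = -12568*sqrt(-2 + 2) = -12568*sqrt(0) = -12568*0 = 0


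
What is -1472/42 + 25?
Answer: -211/21 ≈ -10.048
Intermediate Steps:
-1472/42 + 25 = -32*23/21 + 25 = -736/21 + 25 = -211/21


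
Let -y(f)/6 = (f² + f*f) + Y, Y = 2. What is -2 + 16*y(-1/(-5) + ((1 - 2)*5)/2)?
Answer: -30242/25 ≈ -1209.7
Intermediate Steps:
y(f) = -12 - 12*f² (y(f) = -6*((f² + f*f) + 2) = -6*((f² + f²) + 2) = -6*(2*f² + 2) = -6*(2 + 2*f²) = -12 - 12*f²)
-2 + 16*y(-1/(-5) + ((1 - 2)*5)/2) = -2 + 16*(-12 - 12*(-1/(-5) + ((1 - 2)*5)/2)²) = -2 + 16*(-12 - 12*(-1*(-⅕) - 1*5*(½))²) = -2 + 16*(-12 - 12*(⅕ - 5*½)²) = -2 + 16*(-12 - 12*(⅕ - 5/2)²) = -2 + 16*(-12 - 12*(-23/10)²) = -2 + 16*(-12 - 12*529/100) = -2 + 16*(-12 - 1587/25) = -2 + 16*(-1887/25) = -2 - 30192/25 = -30242/25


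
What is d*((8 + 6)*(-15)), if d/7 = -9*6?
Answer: 79380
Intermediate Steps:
d = -378 (d = 7*(-9*6) = 7*(-54) = -378)
d*((8 + 6)*(-15)) = -378*(8 + 6)*(-15) = -5292*(-15) = -378*(-210) = 79380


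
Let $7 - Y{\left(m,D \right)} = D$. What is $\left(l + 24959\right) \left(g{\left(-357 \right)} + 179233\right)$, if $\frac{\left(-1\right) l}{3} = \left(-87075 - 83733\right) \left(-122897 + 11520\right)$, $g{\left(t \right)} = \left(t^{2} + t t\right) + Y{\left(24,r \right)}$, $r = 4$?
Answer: $-24776992411693126$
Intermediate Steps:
$Y{\left(m,D \right)} = 7 - D$
$g{\left(t \right)} = 3 + 2 t^{2}$ ($g{\left(t \right)} = \left(t^{2} + t t\right) + \left(7 - 4\right) = \left(t^{2} + t^{2}\right) + \left(7 - 4\right) = 2 t^{2} + 3 = 3 + 2 t^{2}$)
$l = -57072247848$ ($l = - 3 \left(-87075 - 83733\right) \left(-122897 + 11520\right) = - 3 \left(\left(-170808\right) \left(-111377\right)\right) = \left(-3\right) 19024082616 = -57072247848$)
$\left(l + 24959\right) \left(g{\left(-357 \right)} + 179233\right) = \left(-57072247848 + 24959\right) \left(\left(3 + 2 \left(-357\right)^{2}\right) + 179233\right) = - 57072222889 \left(\left(3 + 2 \cdot 127449\right) + 179233\right) = - 57072222889 \left(\left(3 + 254898\right) + 179233\right) = - 57072222889 \left(254901 + 179233\right) = \left(-57072222889\right) 434134 = -24776992411693126$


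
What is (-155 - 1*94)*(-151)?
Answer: 37599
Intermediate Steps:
(-155 - 1*94)*(-151) = (-155 - 94)*(-151) = -249*(-151) = 37599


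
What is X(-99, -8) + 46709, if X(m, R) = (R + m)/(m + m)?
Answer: 9248489/198 ≈ 46710.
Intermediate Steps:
X(m, R) = (R + m)/(2*m) (X(m, R) = (R + m)/((2*m)) = (R + m)*(1/(2*m)) = (R + m)/(2*m))
X(-99, -8) + 46709 = (1/2)*(-8 - 99)/(-99) + 46709 = (1/2)*(-1/99)*(-107) + 46709 = 107/198 + 46709 = 9248489/198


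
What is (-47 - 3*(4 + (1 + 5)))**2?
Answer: 5929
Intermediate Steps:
(-47 - 3*(4 + (1 + 5)))**2 = (-47 - 3*(4 + 6))**2 = (-47 - 3*10)**2 = (-47 - 30)**2 = (-77)**2 = 5929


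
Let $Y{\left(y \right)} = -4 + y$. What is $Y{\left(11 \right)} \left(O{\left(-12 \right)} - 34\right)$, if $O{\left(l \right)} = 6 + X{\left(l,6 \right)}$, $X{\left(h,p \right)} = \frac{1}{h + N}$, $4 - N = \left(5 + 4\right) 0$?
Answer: $- \frac{1575}{8} \approx -196.88$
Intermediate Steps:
$N = 4$ ($N = 4 - \left(5 + 4\right) 0 = 4 - 9 \cdot 0 = 4 - 0 = 4 + 0 = 4$)
$X{\left(h,p \right)} = \frac{1}{4 + h}$ ($X{\left(h,p \right)} = \frac{1}{h + 4} = \frac{1}{4 + h}$)
$O{\left(l \right)} = 6 + \frac{1}{4 + l}$
$Y{\left(11 \right)} \left(O{\left(-12 \right)} - 34\right) = \left(-4 + 11\right) \left(\frac{25 + 6 \left(-12\right)}{4 - 12} - 34\right) = 7 \left(\frac{25 - 72}{-8} - 34\right) = 7 \left(\left(- \frac{1}{8}\right) \left(-47\right) - 34\right) = 7 \left(\frac{47}{8} - 34\right) = 7 \left(- \frac{225}{8}\right) = - \frac{1575}{8}$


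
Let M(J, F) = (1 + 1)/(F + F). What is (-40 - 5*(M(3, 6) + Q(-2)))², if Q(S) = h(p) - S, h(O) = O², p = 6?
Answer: 1918225/36 ≈ 53284.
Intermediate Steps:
Q(S) = 36 - S (Q(S) = 6² - S = 36 - S)
M(J, F) = 1/F (M(J, F) = 2/((2*F)) = 2*(1/(2*F)) = 1/F)
(-40 - 5*(M(3, 6) + Q(-2)))² = (-40 - 5*(1/6 + (36 - 1*(-2))))² = (-40 - 5*(⅙ + (36 + 2)))² = (-40 - 5*(⅙ + 38))² = (-40 - 5*229/6)² = (-40 - 1145/6)² = (-1385/6)² = 1918225/36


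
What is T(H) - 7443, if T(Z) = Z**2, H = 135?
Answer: 10782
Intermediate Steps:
T(H) - 7443 = 135**2 - 7443 = 18225 - 7443 = 10782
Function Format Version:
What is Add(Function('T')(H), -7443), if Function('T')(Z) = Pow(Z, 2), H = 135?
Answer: 10782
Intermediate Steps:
Add(Function('T')(H), -7443) = Add(Pow(135, 2), -7443) = Add(18225, -7443) = 10782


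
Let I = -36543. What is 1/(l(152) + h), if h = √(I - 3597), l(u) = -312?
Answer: -26/11457 - I*√1115/22914 ≈ -0.0022694 - 0.0014573*I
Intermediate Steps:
h = 6*I*√1115 (h = √(-36543 - 3597) = √(-40140) = 6*I*√1115 ≈ 200.35*I)
1/(l(152) + h) = 1/(-312 + 6*I*√1115)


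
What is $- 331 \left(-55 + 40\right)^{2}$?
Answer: $-74475$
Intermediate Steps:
$- 331 \left(-55 + 40\right)^{2} = - 331 \left(-15\right)^{2} = \left(-331\right) 225 = -74475$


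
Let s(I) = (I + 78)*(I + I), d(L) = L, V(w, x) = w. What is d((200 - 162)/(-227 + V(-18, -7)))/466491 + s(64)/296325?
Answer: 138488609438/2257804777725 ≈ 0.061338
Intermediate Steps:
s(I) = 2*I*(78 + I) (s(I) = (78 + I)*(2*I) = 2*I*(78 + I))
d((200 - 162)/(-227 + V(-18, -7)))/466491 + s(64)/296325 = ((200 - 162)/(-227 - 18))/466491 + (2*64*(78 + 64))/296325 = (38/(-245))*(1/466491) + (2*64*142)*(1/296325) = (38*(-1/245))*(1/466491) + 18176*(1/296325) = -38/245*1/466491 + 18176/296325 = -38/114290295 + 18176/296325 = 138488609438/2257804777725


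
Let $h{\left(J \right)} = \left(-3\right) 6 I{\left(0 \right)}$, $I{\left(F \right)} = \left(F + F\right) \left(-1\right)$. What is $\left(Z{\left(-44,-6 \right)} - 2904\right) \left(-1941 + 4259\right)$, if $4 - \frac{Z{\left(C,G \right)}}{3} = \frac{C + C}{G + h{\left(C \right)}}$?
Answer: $-6805648$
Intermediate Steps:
$I{\left(F \right)} = - 2 F$ ($I{\left(F \right)} = 2 F \left(-1\right) = - 2 F$)
$h{\left(J \right)} = 0$ ($h{\left(J \right)} = \left(-3\right) 6 \left(\left(-2\right) 0\right) = \left(-18\right) 0 = 0$)
$Z{\left(C,G \right)} = 12 - \frac{6 C}{G}$ ($Z{\left(C,G \right)} = 12 - 3 \frac{C + C}{G + 0} = 12 - 3 \frac{2 C}{G} = 12 - \frac{6 C}{G}$)
$\left(Z{\left(-44,-6 \right)} - 2904\right) \left(-1941 + 4259\right) = \left(\left(12 - - \frac{264}{-6}\right) - 2904\right) \left(-1941 + 4259\right) = \left(\left(12 - \left(-264\right) \left(- \frac{1}{6}\right)\right) - 2904\right) 2318 = \left(\left(12 - 44\right) - 2904\right) 2318 = \left(-32 - 2904\right) 2318 = \left(-2936\right) 2318 = -6805648$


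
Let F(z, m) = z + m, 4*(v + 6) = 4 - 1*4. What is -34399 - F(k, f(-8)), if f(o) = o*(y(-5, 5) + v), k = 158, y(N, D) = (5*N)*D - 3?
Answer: -35629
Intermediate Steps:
y(N, D) = -3 + 5*D*N (y(N, D) = 5*D*N - 3 = -3 + 5*D*N)
v = -6 (v = -6 + (4 - 1*4)/4 = -6 + (4 - 4)/4 = -6 + (1/4)*0 = -6 + 0 = -6)
f(o) = -134*o (f(o) = o*((-3 + 5*5*(-5)) - 6) = o*((-3 - 125) - 6) = o*(-128 - 6) = o*(-134) = -134*o)
F(z, m) = m + z
-34399 - F(k, f(-8)) = -34399 - (-134*(-8) + 158) = -34399 - (1072 + 158) = -34399 - 1*1230 = -34399 - 1230 = -35629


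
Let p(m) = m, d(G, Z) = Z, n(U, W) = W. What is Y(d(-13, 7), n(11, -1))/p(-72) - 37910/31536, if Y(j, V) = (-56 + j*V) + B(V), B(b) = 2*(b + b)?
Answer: -2141/7884 ≈ -0.27156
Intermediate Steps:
B(b) = 4*b (B(b) = 2*(2*b) = 4*b)
Y(j, V) = -56 + 4*V + V*j (Y(j, V) = (-56 + j*V) + 4*V = (-56 + V*j) + 4*V = -56 + 4*V + V*j)
Y(d(-13, 7), n(11, -1))/p(-72) - 37910/31536 = (-56 + 4*(-1) - 1*7)/(-72) - 37910/31536 = (-56 - 4 - 7)*(-1/72) - 37910*1/31536 = -67*(-1/72) - 18955/15768 = 67/72 - 18955/15768 = -2141/7884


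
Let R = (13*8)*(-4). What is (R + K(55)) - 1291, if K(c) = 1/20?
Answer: -34139/20 ≈ -1706.9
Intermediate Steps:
R = -416 (R = 104*(-4) = -416)
K(c) = 1/20
(R + K(55)) - 1291 = (-416 + 1/20) - 1291 = -8319/20 - 1291 = -34139/20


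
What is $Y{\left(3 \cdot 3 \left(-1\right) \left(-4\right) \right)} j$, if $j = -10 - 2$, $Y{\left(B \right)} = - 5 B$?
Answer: $2160$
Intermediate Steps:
$j = -12$ ($j = -10 - 2 = -12$)
$Y{\left(3 \cdot 3 \left(-1\right) \left(-4\right) \right)} j = - 5 \cdot 3 \cdot 3 \left(-1\right) \left(-4\right) \left(-12\right) = - 5 \cdot 3 \left(\left(-3\right) \left(-4\right)\right) \left(-12\right) = - 5 \cdot 3 \cdot 12 \left(-12\right) = \left(-5\right) 36 \left(-12\right) = \left(-180\right) \left(-12\right) = 2160$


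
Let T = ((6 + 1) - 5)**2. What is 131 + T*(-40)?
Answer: -29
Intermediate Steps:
T = 4 (T = (7 - 5)**2 = 2**2 = 4)
131 + T*(-40) = 131 + 4*(-40) = 131 - 160 = -29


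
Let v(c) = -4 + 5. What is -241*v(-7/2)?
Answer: -241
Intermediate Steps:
v(c) = 1
-241*v(-7/2) = -241*1 = -241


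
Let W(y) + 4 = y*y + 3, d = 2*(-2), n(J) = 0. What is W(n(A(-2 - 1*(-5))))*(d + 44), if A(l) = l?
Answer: -40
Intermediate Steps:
d = -4
W(y) = -1 + y² (W(y) = -4 + (y*y + 3) = -4 + (y² + 3) = -4 + (3 + y²) = -1 + y²)
W(n(A(-2 - 1*(-5))))*(d + 44) = (-1 + 0²)*(-4 + 44) = (-1 + 0)*40 = -1*40 = -40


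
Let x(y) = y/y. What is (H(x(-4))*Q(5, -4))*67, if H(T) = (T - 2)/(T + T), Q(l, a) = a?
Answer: 134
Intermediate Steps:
x(y) = 1
H(T) = (-2 + T)/(2*T) (H(T) = (-2 + T)/((2*T)) = (-2 + T)*(1/(2*T)) = (-2 + T)/(2*T))
(H(x(-4))*Q(5, -4))*67 = (((1/2)*(-2 + 1)/1)*(-4))*67 = (((1/2)*1*(-1))*(-4))*67 = -1/2*(-4)*67 = 2*67 = 134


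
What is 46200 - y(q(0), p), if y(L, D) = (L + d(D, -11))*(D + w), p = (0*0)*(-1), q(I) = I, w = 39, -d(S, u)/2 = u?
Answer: 45342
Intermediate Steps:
d(S, u) = -2*u
p = 0 (p = 0*(-1) = 0)
y(L, D) = (22 + L)*(39 + D) (y(L, D) = (L - 2*(-11))*(D + 39) = (L + 22)*(39 + D) = (22 + L)*(39 + D))
46200 - y(q(0), p) = 46200 - (858 + 22*0 + 39*0 + 0*0) = 46200 - (858 + 0 + 0 + 0) = 46200 - 1*858 = 46200 - 858 = 45342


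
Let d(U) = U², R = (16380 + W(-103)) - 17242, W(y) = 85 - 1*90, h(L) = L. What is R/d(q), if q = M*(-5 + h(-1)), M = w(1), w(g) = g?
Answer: -289/12 ≈ -24.083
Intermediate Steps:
W(y) = -5 (W(y) = 85 - 90 = -5)
R = -867 (R = (16380 - 5) - 17242 = 16375 - 17242 = -867)
M = 1
q = -6 (q = 1*(-5 - 1) = 1*(-6) = -6)
R/d(q) = -867/((-6)²) = -867/36 = -867*1/36 = -289/12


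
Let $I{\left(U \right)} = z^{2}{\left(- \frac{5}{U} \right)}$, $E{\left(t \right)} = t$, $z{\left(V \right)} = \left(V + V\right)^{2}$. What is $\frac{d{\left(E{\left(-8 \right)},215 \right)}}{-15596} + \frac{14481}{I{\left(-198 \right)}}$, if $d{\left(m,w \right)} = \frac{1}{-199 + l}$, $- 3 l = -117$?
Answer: $\frac{694228656772328957}{311920000} \approx 2.2257 \cdot 10^{9}$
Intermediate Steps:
$l = 39$ ($l = \left(- \frac{1}{3}\right) \left(-117\right) = 39$)
$z{\left(V \right)} = 4 V^{2}$ ($z{\left(V \right)} = \left(2 V\right)^{2} = 4 V^{2}$)
$d{\left(m,w \right)} = - \frac{1}{160}$ ($d{\left(m,w \right)} = \frac{1}{-199 + 39} = \frac{1}{-160} = - \frac{1}{160}$)
$I{\left(U \right)} = \frac{10000}{U^{4}}$ ($I{\left(U \right)} = \left(4 \left(- \frac{5}{U}\right)^{2}\right)^{2} = \left(4 \frac{25}{U^{2}}\right)^{2} = \left(\frac{100}{U^{2}}\right)^{2} = \frac{10000}{U^{4}}$)
$\frac{d{\left(E{\left(-8 \right)},215 \right)}}{-15596} + \frac{14481}{I{\left(-198 \right)}} = - \frac{1}{160 \left(-15596\right)} + \frac{14481}{10000 \cdot \frac{1}{1536953616}} = \left(- \frac{1}{160}\right) \left(- \frac{1}{15596}\right) + \frac{14481}{10000 \cdot \frac{1}{1536953616}} = \frac{1}{2495360} + \frac{14481}{\frac{625}{96059601}} = \frac{1}{2495360} + 14481 \cdot \frac{96059601}{625} = \frac{1}{2495360} + \frac{1391039082081}{625} = \frac{694228656772328957}{311920000}$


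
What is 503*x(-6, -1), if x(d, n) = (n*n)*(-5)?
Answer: -2515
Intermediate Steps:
x(d, n) = -5*n² (x(d, n) = n²*(-5) = -5*n²)
503*x(-6, -1) = 503*(-5*(-1)²) = 503*(-5*1) = 503*(-5) = -2515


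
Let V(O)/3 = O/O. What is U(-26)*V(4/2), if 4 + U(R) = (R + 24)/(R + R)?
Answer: -309/26 ≈ -11.885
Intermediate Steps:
U(R) = -4 + (24 + R)/(2*R) (U(R) = -4 + (R + 24)/(R + R) = -4 + (24 + R)/((2*R)) = -4 + (24 + R)*(1/(2*R)) = -4 + (24 + R)/(2*R))
V(O) = 3 (V(O) = 3*(O/O) = 3*1 = 3)
U(-26)*V(4/2) = (-7/2 + 12/(-26))*3 = (-7/2 + 12*(-1/26))*3 = (-7/2 - 6/13)*3 = -103/26*3 = -309/26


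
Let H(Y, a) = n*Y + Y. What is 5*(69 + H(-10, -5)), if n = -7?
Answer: 645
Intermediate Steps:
H(Y, a) = -6*Y (H(Y, a) = -7*Y + Y = -6*Y)
5*(69 + H(-10, -5)) = 5*(69 - 6*(-10)) = 5*(69 + 60) = 5*129 = 645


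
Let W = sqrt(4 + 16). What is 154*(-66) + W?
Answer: -10164 + 2*sqrt(5) ≈ -10160.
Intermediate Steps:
W = 2*sqrt(5) (W = sqrt(20) = 2*sqrt(5) ≈ 4.4721)
154*(-66) + W = 154*(-66) + 2*sqrt(5) = -10164 + 2*sqrt(5)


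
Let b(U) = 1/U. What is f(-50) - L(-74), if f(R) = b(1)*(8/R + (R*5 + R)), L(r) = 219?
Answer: -12979/25 ≈ -519.16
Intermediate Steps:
f(R) = 6*R + 8/R (f(R) = (8/R + (R*5 + R))/1 = 1*(8/R + (5*R + R)) = 1*(8/R + 6*R) = 1*(6*R + 8/R) = 6*R + 8/R)
f(-50) - L(-74) = (6*(-50) + 8/(-50)) - 1*219 = (-300 + 8*(-1/50)) - 219 = (-300 - 4/25) - 219 = -7504/25 - 219 = -12979/25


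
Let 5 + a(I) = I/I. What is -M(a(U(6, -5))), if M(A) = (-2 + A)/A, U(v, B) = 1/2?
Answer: -3/2 ≈ -1.5000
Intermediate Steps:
U(v, B) = ½ (U(v, B) = 1*(½) = ½)
a(I) = -4 (a(I) = -5 + I/I = -5 + 1 = -4)
M(A) = (-2 + A)/A
-M(a(U(6, -5))) = -(-2 - 4)/(-4) = -(-1)*(-6)/4 = -1*3/2 = -3/2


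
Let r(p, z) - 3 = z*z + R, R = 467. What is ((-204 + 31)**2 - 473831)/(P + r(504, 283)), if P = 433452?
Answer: -443902/514011 ≈ -0.86360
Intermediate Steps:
r(p, z) = 470 + z**2 (r(p, z) = 3 + (z*z + 467) = 3 + (z**2 + 467) = 3 + (467 + z**2) = 470 + z**2)
((-204 + 31)**2 - 473831)/(P + r(504, 283)) = ((-204 + 31)**2 - 473831)/(433452 + (470 + 283**2)) = ((-173)**2 - 473831)/(433452 + (470 + 80089)) = (29929 - 473831)/(433452 + 80559) = -443902/514011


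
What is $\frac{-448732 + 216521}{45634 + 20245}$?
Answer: $- \frac{232211}{65879} \approx -3.5248$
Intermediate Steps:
$\frac{-448732 + 216521}{45634 + 20245} = - \frac{232211}{65879}$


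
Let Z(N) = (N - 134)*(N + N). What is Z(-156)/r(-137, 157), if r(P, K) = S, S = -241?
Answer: -90480/241 ≈ -375.44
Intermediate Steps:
r(P, K) = -241
Z(N) = 2*N*(-134 + N) (Z(N) = (-134 + N)*(2*N) = 2*N*(-134 + N))
Z(-156)/r(-137, 157) = (2*(-156)*(-134 - 156))/(-241) = (2*(-156)*(-290))*(-1/241) = 90480*(-1/241) = -90480/241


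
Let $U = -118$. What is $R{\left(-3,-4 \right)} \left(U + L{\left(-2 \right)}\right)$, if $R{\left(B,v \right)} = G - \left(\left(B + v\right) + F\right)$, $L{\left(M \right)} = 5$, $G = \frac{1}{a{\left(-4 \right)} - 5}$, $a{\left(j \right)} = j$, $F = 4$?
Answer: $- \frac{2938}{9} \approx -326.44$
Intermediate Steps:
$G = - \frac{1}{9}$ ($G = \frac{1}{-4 - 5} = \frac{1}{-9} = - \frac{1}{9} \approx -0.11111$)
$R{\left(B,v \right)} = - \frac{37}{9} - B - v$ ($R{\left(B,v \right)} = - \frac{1}{9} - \left(\left(B + v\right) + 4\right) = - \frac{1}{9} - \left(4 + B + v\right) = - \frac{37}{9} - B - v$)
$R{\left(-3,-4 \right)} \left(U + L{\left(-2 \right)}\right) = \left(- \frac{37}{9} - -3 - -4\right) \left(-118 + 5\right) = \left(- \frac{37}{9} + 3 + 4\right) \left(-113\right) = \frac{26}{9} \left(-113\right) = - \frac{2938}{9}$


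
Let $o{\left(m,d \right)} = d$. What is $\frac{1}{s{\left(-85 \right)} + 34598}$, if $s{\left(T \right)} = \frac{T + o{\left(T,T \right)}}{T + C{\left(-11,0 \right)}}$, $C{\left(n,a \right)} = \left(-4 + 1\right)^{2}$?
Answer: $\frac{38}{1314809} \approx 2.8902 \cdot 10^{-5}$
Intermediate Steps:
$C{\left(n,a \right)} = 9$ ($C{\left(n,a \right)} = \left(-3\right)^{2} = 9$)
$s{\left(T \right)} = \frac{2 T}{9 + T}$ ($s{\left(T \right)} = \frac{T + T}{T + 9} = \frac{2 T}{9 + T}$)
$\frac{1}{s{\left(-85 \right)} + 34598} = \frac{1}{2 \left(-85\right) \frac{1}{9 - 85} + 34598} = \frac{1}{2 \left(-85\right) \frac{1}{-76} + 34598} = \frac{1}{2 \left(-85\right) \left(- \frac{1}{76}\right) + 34598} = \frac{1}{\frac{85}{38} + 34598} = \frac{1}{\frac{1314809}{38}} = \frac{38}{1314809}$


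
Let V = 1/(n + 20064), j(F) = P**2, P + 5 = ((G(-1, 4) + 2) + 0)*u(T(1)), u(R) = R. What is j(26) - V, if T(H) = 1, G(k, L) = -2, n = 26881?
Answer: 1173624/46945 ≈ 25.000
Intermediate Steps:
P = -5 (P = -5 + ((-2 + 2) + 0)*1 = -5 + (0 + 0)*1 = -5 + 0*1 = -5 + 0 = -5)
j(F) = 25 (j(F) = (-5)**2 = 25)
V = 1/46945 (V = 1/(26881 + 20064) = 1/46945 ≈ 2.1302e-5)
j(26) - V = 25 - 1*1/46945 = 25 - 1/46945 = 1173624/46945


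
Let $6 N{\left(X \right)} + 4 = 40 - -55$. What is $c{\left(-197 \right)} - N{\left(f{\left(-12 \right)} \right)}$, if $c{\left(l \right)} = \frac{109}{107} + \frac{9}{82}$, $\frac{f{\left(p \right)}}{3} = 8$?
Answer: $- \frac{184757}{13161} \approx -14.038$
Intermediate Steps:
$f{\left(p \right)} = 24$ ($f{\left(p \right)} = 3 \cdot 8 = 24$)
$N{\left(X \right)} = \frac{91}{6}$ ($N{\left(X \right)} = - \frac{2}{3} + \frac{40 - -55}{6} = - \frac{2}{3} + \frac{40 + 55}{6} = - \frac{2}{3} + \frac{1}{6} \cdot 95 = - \frac{2}{3} + \frac{95}{6} = \frac{91}{6}$)
$c{\left(l \right)} = \frac{9901}{8774}$ ($c{\left(l \right)} = 109 \cdot \frac{1}{107} + 9 \cdot \frac{1}{82} = \frac{109}{107} + \frac{9}{82} = \frac{9901}{8774}$)
$c{\left(-197 \right)} - N{\left(f{\left(-12 \right)} \right)} = \frac{9901}{8774} - \frac{91}{6} = - \frac{184757}{13161}$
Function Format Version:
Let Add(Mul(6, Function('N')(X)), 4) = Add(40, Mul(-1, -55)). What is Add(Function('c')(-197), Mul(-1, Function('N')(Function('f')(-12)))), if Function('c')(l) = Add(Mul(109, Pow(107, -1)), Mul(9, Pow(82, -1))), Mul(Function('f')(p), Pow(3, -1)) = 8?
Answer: Rational(-184757, 13161) ≈ -14.038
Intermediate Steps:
Function('f')(p) = 24 (Function('f')(p) = Mul(3, 8) = 24)
Function('N')(X) = Rational(91, 6) (Function('N')(X) = Add(Rational(-2, 3), Mul(Rational(1, 6), Add(40, Mul(-1, -55)))) = Add(Rational(-2, 3), Mul(Rational(1, 6), Add(40, 55))) = Add(Rational(-2, 3), Mul(Rational(1, 6), 95)) = Add(Rational(-2, 3), Rational(95, 6)) = Rational(91, 6))
Function('c')(l) = Rational(9901, 8774) (Function('c')(l) = Add(Mul(109, Rational(1, 107)), Mul(9, Rational(1, 82))) = Add(Rational(109, 107), Rational(9, 82)) = Rational(9901, 8774))
Add(Function('c')(-197), Mul(-1, Function('N')(Function('f')(-12)))) = Add(Rational(9901, 8774), Mul(-1, Rational(91, 6))) = Add(Rational(9901, 8774), Rational(-91, 6)) = Rational(-184757, 13161)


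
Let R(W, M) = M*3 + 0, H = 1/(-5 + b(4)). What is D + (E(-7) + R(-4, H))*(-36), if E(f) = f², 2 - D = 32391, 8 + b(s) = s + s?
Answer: -170657/5 ≈ -34131.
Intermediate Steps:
b(s) = -8 + 2*s (b(s) = -8 + (s + s) = -8 + 2*s)
D = -32389 (D = 2 - 1*32391 = 2 - 32391 = -32389)
H = -⅕ (H = 1/(-5 + (-8 + 2*4)) = 1/(-5 + (-8 + 8)) = 1/(-5 + 0) = 1/(-5) = -⅕ ≈ -0.20000)
R(W, M) = 3*M (R(W, M) = 3*M + 0 = 3*M)
D + (E(-7) + R(-4, H))*(-36) = -32389 + ((-7)² + 3*(-⅕))*(-36) = -32389 + (49 - ⅗)*(-36) = -32389 + (242/5)*(-36) = -32389 - 8712/5 = -170657/5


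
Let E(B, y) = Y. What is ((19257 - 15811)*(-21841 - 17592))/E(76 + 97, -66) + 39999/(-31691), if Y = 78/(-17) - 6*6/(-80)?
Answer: 21853204656781/665511 ≈ 3.2837e+7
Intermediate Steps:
Y = -1407/340 (Y = 78*(-1/17) - 36*(-1/80) = -78/17 + 9/20 = -1407/340 ≈ -4.1382)
E(B, y) = -1407/340
((19257 - 15811)*(-21841 - 17592))/E(76 + 97, -66) + 39999/(-31691) = ((19257 - 15811)*(-21841 - 17592))/(-1407/340) + 39999/(-31691) = (3446*(-39433))*(-340/1407) + 39999*(-1/31691) = -135886118*(-340/1407) - 597/473 = 46201280120/1407 - 597/473 = 21853204656781/665511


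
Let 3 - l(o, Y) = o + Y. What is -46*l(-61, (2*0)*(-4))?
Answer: -2944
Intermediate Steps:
l(o, Y) = 3 - Y - o (l(o, Y) = 3 - (o + Y) = 3 - (Y + o) = 3 + (-Y - o) = 3 - Y - o)
-46*l(-61, (2*0)*(-4)) = -46*(3 - 2*0*(-4) - 1*(-61)) = -46*(3 - 0*(-4) + 61) = -46*(3 - 1*0 + 61) = -46*(3 + 0 + 61) = -46*64 = -2944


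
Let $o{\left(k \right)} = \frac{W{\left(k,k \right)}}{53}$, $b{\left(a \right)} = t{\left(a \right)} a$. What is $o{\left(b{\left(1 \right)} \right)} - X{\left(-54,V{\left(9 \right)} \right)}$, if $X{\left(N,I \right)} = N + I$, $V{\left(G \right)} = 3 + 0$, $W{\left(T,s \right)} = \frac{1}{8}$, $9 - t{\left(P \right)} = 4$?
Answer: $\frac{21625}{424} \approx 51.002$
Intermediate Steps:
$t{\left(P \right)} = 5$ ($t{\left(P \right)} = 9 - 4 = 5$)
$b{\left(a \right)} = 5 a$
$W{\left(T,s \right)} = \frac{1}{8}$
$V{\left(G \right)} = 3$
$X{\left(N,I \right)} = I + N$
$o{\left(k \right)} = \frac{1}{424}$ ($o{\left(k \right)} = \frac{1}{8 \cdot 53} = \frac{1}{8} \cdot \frac{1}{53} = \frac{1}{424}$)
$o{\left(b{\left(1 \right)} \right)} - X{\left(-54,V{\left(9 \right)} \right)} = \frac{1}{424} - \left(3 - 54\right) = \frac{1}{424} - -51 = \frac{1}{424} + 51 = \frac{21625}{424}$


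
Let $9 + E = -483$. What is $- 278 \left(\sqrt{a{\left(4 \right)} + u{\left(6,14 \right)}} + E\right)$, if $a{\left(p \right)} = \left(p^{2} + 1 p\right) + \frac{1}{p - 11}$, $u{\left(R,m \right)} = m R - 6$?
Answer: $136776 - \frac{278 \sqrt{4795}}{7} \approx 1.3403 \cdot 10^{5}$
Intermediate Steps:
$E = -492$ ($E = -9 - 483 = -492$)
$u{\left(R,m \right)} = -6 + R m$ ($u{\left(R,m \right)} = R m - 6 = -6 + R m$)
$a{\left(p \right)} = p + p^{2} + \frac{1}{-11 + p}$ ($a{\left(p \right)} = \left(p^{2} + p\right) + \frac{1}{-11 + p} = \left(p + p^{2}\right) + \frac{1}{-11 + p} = p + p^{2} + \frac{1}{-11 + p}$)
$- 278 \left(\sqrt{a{\left(4 \right)} + u{\left(6,14 \right)}} + E\right) = - 278 \left(\sqrt{\frac{1 + 4^{3} - 44 - 10 \cdot 4^{2}}{-11 + 4} + \left(-6 + 6 \cdot 14\right)} - 492\right) = - 278 \left(\sqrt{\frac{1 + 64 - 44 - 160}{-7} + \left(-6 + 84\right)} - 492\right) = - 278 \left(\sqrt{- \frac{1 + 64 - 44 - 160}{7} + 78} - 492\right) = - 278 \left(\sqrt{\left(- \frac{1}{7}\right) \left(-139\right) + 78} - 492\right) = - 278 \left(\sqrt{\frac{139}{7} + 78} - 492\right) = - 278 \left(\sqrt{\frac{685}{7}} - 492\right) = - 278 \left(\frac{\sqrt{4795}}{7} - 492\right) = - 278 \left(-492 + \frac{\sqrt{4795}}{7}\right) = 136776 - \frac{278 \sqrt{4795}}{7}$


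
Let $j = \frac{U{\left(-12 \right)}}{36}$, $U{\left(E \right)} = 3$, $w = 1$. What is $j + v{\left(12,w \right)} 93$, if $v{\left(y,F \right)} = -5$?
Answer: $- \frac{5579}{12} \approx -464.92$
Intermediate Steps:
$j = \frac{1}{12}$ ($j = \frac{3}{36} = 3 \cdot \frac{1}{36} = \frac{1}{12} \approx 0.083333$)
$j + v{\left(12,w \right)} 93 = \frac{1}{12} - 465 = - \frac{5579}{12}$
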